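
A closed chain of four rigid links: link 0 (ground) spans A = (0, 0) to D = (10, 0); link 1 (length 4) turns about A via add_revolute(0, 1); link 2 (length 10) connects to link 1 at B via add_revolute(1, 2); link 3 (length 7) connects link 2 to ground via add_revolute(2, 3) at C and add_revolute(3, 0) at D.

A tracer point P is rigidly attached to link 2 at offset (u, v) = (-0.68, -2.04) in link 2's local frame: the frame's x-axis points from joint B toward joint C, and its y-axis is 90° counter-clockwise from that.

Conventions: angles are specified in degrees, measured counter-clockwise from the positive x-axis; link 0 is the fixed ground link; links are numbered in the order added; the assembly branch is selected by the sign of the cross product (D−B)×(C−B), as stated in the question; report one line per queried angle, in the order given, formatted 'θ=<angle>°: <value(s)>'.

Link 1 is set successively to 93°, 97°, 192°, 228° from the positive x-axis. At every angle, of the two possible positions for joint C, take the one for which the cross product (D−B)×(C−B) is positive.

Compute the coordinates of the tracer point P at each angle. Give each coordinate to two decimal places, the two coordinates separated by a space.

A=(0,0), D=(10.00,0)
θ=93°: B = A + 4.00·(cos93°, sin93°) = (-0.2093, 3.9945)
θ=93°: |BD| = 10.9630
θ=93°: circle(B,10.00) ∩ circle(D,7.00): a=7.8075, h=6.2484
θ=93°:   candidates: C₊=(9.3381,6.9686) cross=68.501; C₋=(4.7847,-4.6692) cross=-68.501
θ=93°:   branch + wants cross > 0 → take C=(9.3381,6.9686) (cross=68.501)
θ=93°: ex = (C−B)/|BC| = (0.9547,0.2974); ey = (-0.2974,0.9547)
θ=93°: P = B + -0.68·ex + -2.04·ey = (-0.2519,1.8446)
θ=97°: B = A + 4.00·(cos97°, sin97°) = (-0.4875, 3.9702)
θ=97°: |BD| = 11.2138
θ=97°: circle(B,10.00) ∩ circle(D,7.00): a=7.8809, h=6.1556
θ=97°:   candidates: C₊=(9.0623,6.9369) cross=69.028; C₋=(4.7036,-4.5769) cross=-69.028
θ=97°:   branch + wants cross > 0 → take C=(9.0623,6.9369) (cross=69.028)
θ=97°: ex = (C−B)/|BC| = (0.9550,0.2967); ey = (-0.2967,0.9550)
θ=97°: P = B + -0.68·ex + -2.04·ey = (-0.5317,1.8203)
θ=192°: B = A + 4.00·(cos192°, sin192°) = (-3.9126, -0.8316)
θ=192°: |BD| = 13.9374
θ=192°: circle(B,10.00) ∩ circle(D,7.00): a=8.7983, h=4.7529
θ=192°:   candidates: C₊=(4.5864,4.4377) cross=66.242; C₋=(5.1537,-5.0510) cross=-66.242
θ=192°:   branch + wants cross > 0 → take C=(4.5864,4.4377) (cross=66.242)
θ=192°: ex = (C−B)/|BC| = (0.8499,0.5269); ey = (-0.5269,0.8499)
θ=192°: P = B + -0.68·ex + -2.04·ey = (-3.4156,-2.9238)
θ=228°: B = A + 4.00·(cos228°, sin228°) = (-2.6765, -2.9726)
θ=228°: |BD| = 13.0204
θ=228°: circle(B,10.00) ∩ circle(D,7.00): a=8.4687, h=5.3181
θ=228°:   candidates: C₊=(4.3544,4.1384) cross=69.243; C₋=(6.7826,-6.2168) cross=-69.243
θ=228°:   branch + wants cross > 0 → take C=(4.3544,4.1384) (cross=69.243)
θ=228°: ex = (C−B)/|BC| = (0.7031,0.7111); ey = (-0.7111,0.7031)
θ=228°: P = B + -0.68·ex + -2.04·ey = (-1.7040,-4.8904)

θ=93°: -0.25 1.84
θ=97°: -0.53 1.82
θ=192°: -3.42 -2.92
θ=228°: -1.70 -4.89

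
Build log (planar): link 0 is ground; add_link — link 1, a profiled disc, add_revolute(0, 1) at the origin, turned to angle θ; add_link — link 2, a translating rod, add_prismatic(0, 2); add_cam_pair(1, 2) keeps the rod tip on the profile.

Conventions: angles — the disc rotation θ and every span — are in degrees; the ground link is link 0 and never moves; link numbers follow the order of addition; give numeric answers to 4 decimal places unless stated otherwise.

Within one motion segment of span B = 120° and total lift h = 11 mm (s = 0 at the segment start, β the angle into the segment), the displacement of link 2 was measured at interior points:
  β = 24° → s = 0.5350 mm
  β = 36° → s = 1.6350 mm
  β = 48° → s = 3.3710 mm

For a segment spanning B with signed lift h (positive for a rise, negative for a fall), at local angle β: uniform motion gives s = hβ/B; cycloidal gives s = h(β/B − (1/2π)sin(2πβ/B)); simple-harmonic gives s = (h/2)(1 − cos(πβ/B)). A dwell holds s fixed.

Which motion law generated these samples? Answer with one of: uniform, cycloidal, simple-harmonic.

candidates at β/B = r: uniform s = h·r (linear in β); cycloidal s = h·(r − sin(2πr)/(2π)); simple-harmonic s = (h/2)(1 − cos(πr))
β=24°: printed 0.5350 | uniform 2.2000, cycloidal 0.5350, simple-harmonic 1.0504
β=36°: printed 1.6350 | uniform 3.3000, cycloidal 1.6350, simple-harmonic 2.2672
β=48°: printed 3.3710 | uniform 4.4000, cycloidal 3.3710, simple-harmonic 3.8004
only one law matches every sample → cycloidal

cycloidal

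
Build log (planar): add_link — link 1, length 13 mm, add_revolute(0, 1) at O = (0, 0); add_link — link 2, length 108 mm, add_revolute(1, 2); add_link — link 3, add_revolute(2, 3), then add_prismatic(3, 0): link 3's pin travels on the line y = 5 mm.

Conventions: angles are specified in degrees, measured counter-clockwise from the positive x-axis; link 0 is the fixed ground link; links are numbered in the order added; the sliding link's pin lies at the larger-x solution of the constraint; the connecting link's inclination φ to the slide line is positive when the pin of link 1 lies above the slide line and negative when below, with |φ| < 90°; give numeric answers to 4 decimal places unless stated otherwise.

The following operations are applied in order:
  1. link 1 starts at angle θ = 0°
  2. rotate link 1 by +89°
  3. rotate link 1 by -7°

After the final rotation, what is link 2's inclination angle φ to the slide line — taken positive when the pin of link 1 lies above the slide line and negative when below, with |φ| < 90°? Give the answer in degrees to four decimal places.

geometry: r = 13 mm, L = 108 mm, e = 5 mm; θ starts at 0°
rotate link 1 by +89°: θ ← 0° +89° = 89°
rotate link 1 by -7°: θ ← 89° -7° = 82°
h = r sin θ − e = 12.873485 − 5 = 7.873485
sin φ = h / L = 7.873485 / 108 = 0.07290264
φ = arcsin(0.07290264) = 4.180722°

4.1807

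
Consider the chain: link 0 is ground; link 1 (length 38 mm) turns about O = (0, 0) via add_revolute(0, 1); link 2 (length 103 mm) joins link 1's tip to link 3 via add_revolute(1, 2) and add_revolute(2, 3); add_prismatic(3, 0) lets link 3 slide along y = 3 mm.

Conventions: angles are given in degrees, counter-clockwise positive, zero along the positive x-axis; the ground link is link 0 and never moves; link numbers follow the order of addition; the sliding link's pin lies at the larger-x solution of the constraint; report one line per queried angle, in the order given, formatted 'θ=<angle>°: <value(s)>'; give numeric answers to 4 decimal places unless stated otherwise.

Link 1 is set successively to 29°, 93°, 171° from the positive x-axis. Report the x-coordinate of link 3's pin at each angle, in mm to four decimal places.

geometry: r = 38 mm, L = 103 mm, e = 3 mm
θ=29°: crank pin P = (r cos θ, r sin θ) = (33.235549, 18.422766)
θ=29°: h = r sin θ − e = 18.422766 − 3 = 15.422766
θ=29°: x = r cos θ + √(L² − h²) = 33.235549 + 101.838786 = 135.074335
θ=93°: crank pin P = (r cos θ, r sin θ) = (-1.988766, 37.947922)
θ=93°: h = r sin θ − e = 37.947922 − 3 = 34.947922
θ=93°: x = r cos θ + √(L² − h²) = -1.988766 + 96.889848 = 94.901082
θ=171°: crank pin P = (r cos θ, r sin θ) = (-37.532157, 5.944510)
θ=171°: h = r sin θ − e = 5.944510 − 3 = 2.944510
θ=171°: x = r cos θ + √(L² − h²) = -37.532157 + 102.957903 = 65.425746

θ=29°: 135.0743
θ=93°: 94.9011
θ=171°: 65.4257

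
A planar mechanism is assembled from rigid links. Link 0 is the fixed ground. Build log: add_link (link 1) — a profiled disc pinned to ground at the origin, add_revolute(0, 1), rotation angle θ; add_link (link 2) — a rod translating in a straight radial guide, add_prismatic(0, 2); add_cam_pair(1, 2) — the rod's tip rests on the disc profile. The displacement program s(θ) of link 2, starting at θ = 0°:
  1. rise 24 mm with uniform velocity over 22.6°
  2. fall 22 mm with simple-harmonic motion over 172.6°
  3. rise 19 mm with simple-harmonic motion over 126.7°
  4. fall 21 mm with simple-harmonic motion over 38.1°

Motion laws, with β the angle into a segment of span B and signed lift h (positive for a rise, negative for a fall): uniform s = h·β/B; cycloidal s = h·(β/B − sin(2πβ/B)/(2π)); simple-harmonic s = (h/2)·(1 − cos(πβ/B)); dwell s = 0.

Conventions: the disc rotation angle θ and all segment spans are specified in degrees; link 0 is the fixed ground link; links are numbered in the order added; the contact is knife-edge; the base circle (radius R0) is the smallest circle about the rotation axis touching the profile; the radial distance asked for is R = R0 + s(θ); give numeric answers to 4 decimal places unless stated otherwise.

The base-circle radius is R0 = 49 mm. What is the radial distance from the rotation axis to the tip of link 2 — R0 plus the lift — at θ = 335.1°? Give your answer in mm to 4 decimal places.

seg 1 [0°–22.6°] uniform, h=24: full span → s += 24 → s = 24.0000
seg 2 [22.6°–195.2°] simple-harmonic, h=-22: full span → s += -22 → s = 2.0000
seg 3 [195.2°–321.9°] simple-harmonic, h=19: full span → s += 19 → s = 21.0000
seg 4 [321.9°–360°] simple-harmonic, h=-21: θ=335.1° here. β=13.2, B=38.1. -21/2·(1 − cos(π·0.3465)) = -5.6293 → s = 15.3707
R = R0 + s = 49 + 15.3707 = 64.3707

64.3707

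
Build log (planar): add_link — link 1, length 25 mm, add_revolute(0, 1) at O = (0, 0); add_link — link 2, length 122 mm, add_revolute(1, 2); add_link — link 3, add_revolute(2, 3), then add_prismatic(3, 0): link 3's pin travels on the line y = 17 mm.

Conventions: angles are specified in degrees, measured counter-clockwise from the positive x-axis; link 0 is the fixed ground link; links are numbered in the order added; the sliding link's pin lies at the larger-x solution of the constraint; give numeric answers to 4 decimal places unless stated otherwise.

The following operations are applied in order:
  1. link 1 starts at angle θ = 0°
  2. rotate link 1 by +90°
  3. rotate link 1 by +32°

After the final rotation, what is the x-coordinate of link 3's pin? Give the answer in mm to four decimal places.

geometry: r = 25 mm, L = 122 mm, e = 17 mm; θ starts at 0°
rotate link 1 by +90°: θ ← 0° +90° = 90°
rotate link 1 by +32°: θ ← 90° +32° = 122°
crank pin P = (r cos θ, r sin θ) = (-13.247982, 21.201202)
h = r sin θ − e = 21.201202 − 17 = 4.201202
x = r cos θ + √(L² − h²) = -13.247982 + 121.927642 = 108.679660

108.6797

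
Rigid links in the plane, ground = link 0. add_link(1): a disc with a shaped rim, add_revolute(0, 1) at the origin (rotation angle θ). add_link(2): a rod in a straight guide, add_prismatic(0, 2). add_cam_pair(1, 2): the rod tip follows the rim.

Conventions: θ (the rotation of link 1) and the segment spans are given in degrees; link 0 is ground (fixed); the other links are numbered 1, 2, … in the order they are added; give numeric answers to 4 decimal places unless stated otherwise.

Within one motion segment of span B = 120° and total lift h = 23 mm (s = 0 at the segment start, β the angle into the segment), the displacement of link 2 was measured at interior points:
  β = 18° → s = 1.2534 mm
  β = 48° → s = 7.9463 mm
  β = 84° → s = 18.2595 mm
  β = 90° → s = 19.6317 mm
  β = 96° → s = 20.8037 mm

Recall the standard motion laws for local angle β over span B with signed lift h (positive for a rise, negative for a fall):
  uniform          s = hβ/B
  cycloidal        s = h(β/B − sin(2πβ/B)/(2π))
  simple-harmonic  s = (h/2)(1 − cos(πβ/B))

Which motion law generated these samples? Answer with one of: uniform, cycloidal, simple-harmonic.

candidates at β/B = r: uniform s = h·r (linear in β); cycloidal s = h·(r − sin(2πr)/(2π)); simple-harmonic s = (h/2)(1 − cos(πr))
β=18°: printed 1.2534 | uniform 3.4500, cycloidal 0.4885, simple-harmonic 1.2534
β=48°: printed 7.9463 | uniform 9.2000, cycloidal 7.0484, simple-harmonic 7.9463
β=84°: printed 18.2595 | uniform 16.1000, cycloidal 19.5814, simple-harmonic 18.2595
β=90°: printed 19.6317 | uniform 17.2500, cycloidal 20.9106, simple-harmonic 19.6317
β=96°: printed 20.8037 | uniform 18.4000, cycloidal 21.8814, simple-harmonic 20.8037
only one law matches every sample → simple-harmonic

simple-harmonic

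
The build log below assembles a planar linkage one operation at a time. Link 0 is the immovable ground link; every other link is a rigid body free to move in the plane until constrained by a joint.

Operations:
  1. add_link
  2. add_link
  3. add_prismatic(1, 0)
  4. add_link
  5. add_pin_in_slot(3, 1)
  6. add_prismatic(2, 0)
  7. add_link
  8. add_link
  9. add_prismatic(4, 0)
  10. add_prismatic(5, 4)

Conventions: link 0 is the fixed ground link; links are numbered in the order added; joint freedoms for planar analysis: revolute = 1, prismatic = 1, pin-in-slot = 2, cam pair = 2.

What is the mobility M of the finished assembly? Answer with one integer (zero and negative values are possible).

link 0 = ground. State L|J1|J2 = 1|0|0
+link1  2|0|0
+link2  3|0|0
P(1,0) f=1→J1  3|1|0
+link3  4|1|0
PS(3,1) f=2→J2  4|1|1
P(2,0) f=1→J1  4|2|1
+link4  5|2|1
+link5  6|2|1
P(4,0) f=1→J1  6|3|1
P(5,4) f=1→J1  6|4|1
M = 3(6−1)−2·4−1 = 15−8−1 = 6

M = 6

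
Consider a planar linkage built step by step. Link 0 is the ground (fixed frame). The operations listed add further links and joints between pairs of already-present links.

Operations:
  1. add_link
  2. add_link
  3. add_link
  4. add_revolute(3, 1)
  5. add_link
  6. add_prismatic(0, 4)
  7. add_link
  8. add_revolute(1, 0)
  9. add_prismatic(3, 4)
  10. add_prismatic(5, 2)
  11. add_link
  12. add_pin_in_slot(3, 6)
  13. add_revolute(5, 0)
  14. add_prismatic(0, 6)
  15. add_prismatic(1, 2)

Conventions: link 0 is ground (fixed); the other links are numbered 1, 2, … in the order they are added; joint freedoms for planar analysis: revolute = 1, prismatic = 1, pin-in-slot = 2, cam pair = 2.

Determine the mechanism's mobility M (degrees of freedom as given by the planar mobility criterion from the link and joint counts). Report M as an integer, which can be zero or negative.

(L,J1,J2)=(1,0,0); link0 fixed
link1: (2,0,0)
link2: (3,0,0)
link3: (4,0,0)
R 3-1 [J1]: (4,1,0)
link4: (5,1,0)
P 0-4 [J1]: (5,2,0)
link5: (6,2,0)
R 1-0 [J1]: (6,3,0)
P 3-4 [J1]: (6,4,0)
P 5-2 [J1]: (6,5,0)
link6: (7,5,0)
PS 3-6 [J2]: (7,5,1)
R 5-0 [J1]: (7,6,1)
P 0-6 [J1]: (7,7,1)
P 1-2 [J1]: (7,8,1)
Grübler: 3·6 − 2·8 − 1 = 1

M = 1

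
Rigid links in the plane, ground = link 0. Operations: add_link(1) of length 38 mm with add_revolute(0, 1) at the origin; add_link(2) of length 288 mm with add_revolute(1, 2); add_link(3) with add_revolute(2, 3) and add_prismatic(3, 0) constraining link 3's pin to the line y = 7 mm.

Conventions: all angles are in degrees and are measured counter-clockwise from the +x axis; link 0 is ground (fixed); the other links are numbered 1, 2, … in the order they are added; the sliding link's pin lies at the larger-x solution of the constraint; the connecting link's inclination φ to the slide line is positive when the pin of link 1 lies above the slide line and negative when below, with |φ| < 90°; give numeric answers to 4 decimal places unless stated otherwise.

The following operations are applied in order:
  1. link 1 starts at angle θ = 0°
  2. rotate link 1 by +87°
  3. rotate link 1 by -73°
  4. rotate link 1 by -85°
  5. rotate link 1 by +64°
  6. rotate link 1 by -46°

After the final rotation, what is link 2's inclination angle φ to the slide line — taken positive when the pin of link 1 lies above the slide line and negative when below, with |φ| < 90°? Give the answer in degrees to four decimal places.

geometry: r = 38 mm, L = 288 mm, e = 7 mm; θ starts at 0°
rotate link 1 by +87°: θ ← 0° +87° = 87°
rotate link 1 by -73°: θ ← 87° -73° = 14°
rotate link 1 by -85°: θ ← 14° -85° = -71°
rotate link 1 by +64°: θ ← -71° +64° = -7°
rotate link 1 by -46°: θ ← -7° -46° = -53°
h = r sin θ − e = -30.348149 − 7 = -37.348149
sin φ = h / L = -37.348149 / 288 = -0.12968107
φ = arcsin(-0.12968107) = -7.451163°

-7.4512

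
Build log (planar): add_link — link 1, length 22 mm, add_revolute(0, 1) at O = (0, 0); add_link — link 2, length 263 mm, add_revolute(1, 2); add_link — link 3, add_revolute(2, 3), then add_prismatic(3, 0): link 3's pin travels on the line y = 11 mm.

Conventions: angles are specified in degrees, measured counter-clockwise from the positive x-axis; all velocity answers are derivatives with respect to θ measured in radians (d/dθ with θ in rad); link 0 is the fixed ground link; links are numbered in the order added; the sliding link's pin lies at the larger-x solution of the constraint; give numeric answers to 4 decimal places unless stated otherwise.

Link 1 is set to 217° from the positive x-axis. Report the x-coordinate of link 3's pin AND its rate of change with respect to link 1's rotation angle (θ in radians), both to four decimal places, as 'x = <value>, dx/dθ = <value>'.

geometry: r = 22 mm, L = 263 mm, e = 11 mm
crank pin P = (r cos θ, r sin θ) = (-17.569981, -13.239931)
h = r sin θ − e = -13.239931 − 11 = -24.239931
x = r cos θ + √(L² − h²) = -17.569981 + 261.880556 = 244.310575
dx/dθ = −r sin θ − h·r cos θ/√(L² − h²) (θ in radians; h = -24.239931) = 11.613635

x = 244.3106, dx/dθ = 11.6136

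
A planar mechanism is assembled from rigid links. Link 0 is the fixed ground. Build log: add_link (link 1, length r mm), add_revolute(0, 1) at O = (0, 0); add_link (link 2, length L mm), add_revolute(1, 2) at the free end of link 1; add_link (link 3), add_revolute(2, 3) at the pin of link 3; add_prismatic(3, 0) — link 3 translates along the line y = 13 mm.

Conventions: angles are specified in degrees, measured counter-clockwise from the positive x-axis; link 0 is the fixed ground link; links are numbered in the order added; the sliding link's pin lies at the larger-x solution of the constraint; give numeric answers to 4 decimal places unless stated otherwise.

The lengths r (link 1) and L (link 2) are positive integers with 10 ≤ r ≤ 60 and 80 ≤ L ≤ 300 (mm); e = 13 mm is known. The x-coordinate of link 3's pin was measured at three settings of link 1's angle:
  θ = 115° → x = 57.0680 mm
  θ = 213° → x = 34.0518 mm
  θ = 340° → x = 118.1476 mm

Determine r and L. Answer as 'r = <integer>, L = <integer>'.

constraint per measurement: (x − r cos θ)² + (r sin θ − e)² = L²
subtracting the θ₁ and θ₂ equations cancels the r² and L² terms:
r = (x₁² − x₂²) / (2[(x₁cos θ₁ + e sin θ₁) − (x₂cos θ₂ + e sin θ₂)]) = 45.0000 → r = 45
L² = (x₁ − r cos θ₁)² + (r sin θ₁ − e)² = 6560.9946 → L = 81.0000 → L = 81
check at θ₃=340°: x = 118.1476 (printed 118.1476) ✓

r = 45, L = 81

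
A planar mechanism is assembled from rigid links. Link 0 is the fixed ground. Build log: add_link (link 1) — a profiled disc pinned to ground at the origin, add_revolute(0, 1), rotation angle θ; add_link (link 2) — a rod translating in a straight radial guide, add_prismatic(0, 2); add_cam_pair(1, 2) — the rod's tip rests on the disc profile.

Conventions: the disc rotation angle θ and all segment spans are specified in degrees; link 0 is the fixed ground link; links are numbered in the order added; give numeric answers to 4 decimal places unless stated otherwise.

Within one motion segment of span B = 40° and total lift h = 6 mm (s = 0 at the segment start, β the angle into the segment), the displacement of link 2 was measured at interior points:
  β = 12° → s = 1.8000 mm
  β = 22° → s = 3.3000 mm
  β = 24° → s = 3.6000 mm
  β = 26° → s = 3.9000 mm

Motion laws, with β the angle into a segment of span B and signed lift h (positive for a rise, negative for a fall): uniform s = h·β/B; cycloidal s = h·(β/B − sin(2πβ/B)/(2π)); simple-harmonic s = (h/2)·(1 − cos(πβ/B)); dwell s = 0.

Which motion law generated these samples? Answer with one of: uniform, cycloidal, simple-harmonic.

candidates at β/B = r: uniform s = h·r (linear in β); cycloidal s = h·(r − sin(2πr)/(2π)); simple-harmonic s = (h/2)(1 − cos(πr))
β=12°: printed 1.8000 | uniform 1.8000, cycloidal 0.8918, simple-harmonic 1.2366
β=22°: printed 3.3000 | uniform 3.3000, cycloidal 3.5951, simple-harmonic 3.4693
β=24°: printed 3.6000 | uniform 3.6000, cycloidal 4.1613, simple-harmonic 3.9271
β=26°: printed 3.9000 | uniform 3.9000, cycloidal 4.6726, simple-harmonic 4.3620
only one law matches every sample → uniform

uniform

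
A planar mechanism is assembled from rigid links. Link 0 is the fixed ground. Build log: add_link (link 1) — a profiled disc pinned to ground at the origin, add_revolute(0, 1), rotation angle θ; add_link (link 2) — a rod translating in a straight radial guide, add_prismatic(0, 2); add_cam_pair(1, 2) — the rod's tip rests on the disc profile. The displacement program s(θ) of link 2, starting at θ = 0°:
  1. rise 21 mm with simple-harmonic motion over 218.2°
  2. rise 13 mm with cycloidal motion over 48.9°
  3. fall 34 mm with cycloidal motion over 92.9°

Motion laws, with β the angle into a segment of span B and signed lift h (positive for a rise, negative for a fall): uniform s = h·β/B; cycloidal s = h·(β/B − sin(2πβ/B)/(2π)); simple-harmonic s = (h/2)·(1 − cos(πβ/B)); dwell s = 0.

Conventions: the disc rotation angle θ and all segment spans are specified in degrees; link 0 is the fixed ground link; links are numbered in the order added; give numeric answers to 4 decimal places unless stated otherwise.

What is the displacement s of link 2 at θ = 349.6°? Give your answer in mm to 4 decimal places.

seg 1 [0°–218.2°] simple-harmonic, h=21: full span → s += 21 → s = 21.0000
seg 2 [218.2°–267.1°] cycloidal, h=13: full span → s += 13 → s = 34.0000
seg 3 [267.1°–360°] cycloidal, h=-34: θ=349.6° here. β=82.5, B=92.9. -34·(0.8881 − sin(2π·0.8881)/(2π)) = -33.6938 → s = 0.3062

0.3062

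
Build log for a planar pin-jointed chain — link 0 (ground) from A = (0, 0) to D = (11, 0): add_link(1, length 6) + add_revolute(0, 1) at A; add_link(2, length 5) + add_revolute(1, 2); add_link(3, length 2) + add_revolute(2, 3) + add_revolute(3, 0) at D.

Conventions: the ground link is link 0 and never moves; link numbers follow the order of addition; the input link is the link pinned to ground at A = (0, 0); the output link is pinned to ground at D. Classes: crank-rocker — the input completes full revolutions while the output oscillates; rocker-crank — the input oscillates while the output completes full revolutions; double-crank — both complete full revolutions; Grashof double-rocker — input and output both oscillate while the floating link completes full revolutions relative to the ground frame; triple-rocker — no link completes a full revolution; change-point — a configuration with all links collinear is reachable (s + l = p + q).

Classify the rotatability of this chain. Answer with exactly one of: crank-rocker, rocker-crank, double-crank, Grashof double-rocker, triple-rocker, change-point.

lengths: ground=11, input=6, coupler=5, output=2
sorted: s=2 (shortest), l=11 (longest), p+q=11
s + l = 13 vs p + q = 11
s + l > p + q → non-Grashof → no link fully rotates → triple-rocker

triple-rocker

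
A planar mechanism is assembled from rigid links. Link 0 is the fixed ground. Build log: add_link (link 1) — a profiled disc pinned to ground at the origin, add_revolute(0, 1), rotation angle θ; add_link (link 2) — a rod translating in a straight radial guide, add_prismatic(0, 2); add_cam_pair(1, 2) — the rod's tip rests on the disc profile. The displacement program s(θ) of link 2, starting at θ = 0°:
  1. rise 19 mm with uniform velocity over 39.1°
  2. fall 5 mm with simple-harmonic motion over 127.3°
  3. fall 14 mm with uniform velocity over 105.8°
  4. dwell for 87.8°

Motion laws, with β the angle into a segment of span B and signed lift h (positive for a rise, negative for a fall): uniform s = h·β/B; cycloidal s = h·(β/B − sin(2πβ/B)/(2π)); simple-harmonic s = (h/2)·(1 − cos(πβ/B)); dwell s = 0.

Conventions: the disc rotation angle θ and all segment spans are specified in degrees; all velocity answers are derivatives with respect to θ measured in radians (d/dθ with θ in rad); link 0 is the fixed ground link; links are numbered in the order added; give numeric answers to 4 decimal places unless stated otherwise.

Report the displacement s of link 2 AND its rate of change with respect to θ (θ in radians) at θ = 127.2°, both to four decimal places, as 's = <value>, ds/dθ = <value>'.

seg 1 [0°–39.1°] uniform, h=19: full span → s += 19 → s = 19.0000
seg 2 [39.1°–166.4°] simple-harmonic, h=-5: θ=127.2° here. β=88.1, B=127.3. -5/2·(1 − cos(π·0.6921)) = -3.9186 → s = 15.0814
velocity in seg [39.1°–166.4°] (simple-harmonic), θ in radians: β = 88.1° = 1.5376 rad, B = 127.3° = 2.2218 rad; ds/dθ = (πh/(2B)) sin(πβ/B) = (π·(-5)/(2·2.2218)) sin(π·0.6921) = -2.910736 mm/rad

s = 15.0814, ds/dθ = -2.9107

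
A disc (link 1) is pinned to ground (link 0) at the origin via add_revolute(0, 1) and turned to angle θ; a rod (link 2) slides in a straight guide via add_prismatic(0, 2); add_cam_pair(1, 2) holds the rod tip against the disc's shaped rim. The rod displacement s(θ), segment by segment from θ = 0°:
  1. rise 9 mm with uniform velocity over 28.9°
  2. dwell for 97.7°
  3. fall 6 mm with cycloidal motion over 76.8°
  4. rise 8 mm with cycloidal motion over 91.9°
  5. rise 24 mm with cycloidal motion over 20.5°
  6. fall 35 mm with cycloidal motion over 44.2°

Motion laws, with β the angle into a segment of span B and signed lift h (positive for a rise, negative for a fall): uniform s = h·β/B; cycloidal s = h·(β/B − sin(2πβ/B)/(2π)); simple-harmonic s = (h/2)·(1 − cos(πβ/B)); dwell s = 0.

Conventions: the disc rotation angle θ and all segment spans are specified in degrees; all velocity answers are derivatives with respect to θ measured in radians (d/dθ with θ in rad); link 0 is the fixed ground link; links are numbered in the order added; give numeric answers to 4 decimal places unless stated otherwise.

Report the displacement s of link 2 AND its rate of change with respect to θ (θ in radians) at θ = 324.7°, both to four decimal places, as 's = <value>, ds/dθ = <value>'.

segment 1 (0° to 28.9°, uniform, h = 9) is passed completely: s = 0.0000 + (9) = 9.0000
segment 2 (28.9° to 126.6°, dwell): s unchanged at 9.0000
segment 3 (126.6° to 203.4°, cycloidal, h = -6) is passed completely: s = 9.0000 + (-6) = 3.0000
segment 4 (203.4° to 295.3°, cycloidal, h = 8) is passed completely: s = 3.0000 + (8) = 11.0000
segment 5 (295.3° to 315.8°, cycloidal, h = 24) is passed completely: s = 11.0000 + (24) = 35.0000
θ = 324.7° falls in segment 6 (315.8° to 360°, cycloidal, h = -35): β = 324.7 − 315.8 = 8.9°, B = 44.2°; Δs = -35·(0.2014 − sin(2π·0.2014)/(2π)) = -1.7352; s = 35.0000 − 1.7352 = 33.2648
velocity in seg [315.8°–360°] (cycloidal), θ in radians: β = 8.9° = 0.1553 rad, B = 44.2° = 0.7714 rad; ds/dθ = (h/B)(1 − cos(2πβ/B)) = ((-35)/0.7714)(1 − cos(2π·0.2014)) = -31.718408 mm/rad

s = 33.2648, ds/dθ = -31.7184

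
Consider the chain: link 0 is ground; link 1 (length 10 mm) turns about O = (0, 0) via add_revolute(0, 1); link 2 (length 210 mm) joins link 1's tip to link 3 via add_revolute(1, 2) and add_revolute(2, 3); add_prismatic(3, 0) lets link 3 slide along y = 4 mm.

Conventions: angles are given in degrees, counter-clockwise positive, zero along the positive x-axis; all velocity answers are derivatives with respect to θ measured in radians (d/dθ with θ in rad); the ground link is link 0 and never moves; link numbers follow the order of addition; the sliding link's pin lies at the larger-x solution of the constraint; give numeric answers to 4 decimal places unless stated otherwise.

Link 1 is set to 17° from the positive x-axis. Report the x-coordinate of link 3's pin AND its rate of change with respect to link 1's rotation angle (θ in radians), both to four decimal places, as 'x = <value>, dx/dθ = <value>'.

geometry: r = 10 mm, L = 210 mm, e = 4 mm
crank pin P = (r cos θ, r sin θ) = (9.563048, 2.923717)
h = r sin θ − e = 2.923717 − 4 = -1.076283
x = r cos θ + √(L² − h²) = 9.563048 + 209.997242 = 219.560289
dx/dθ = −r sin θ − h·r cos θ/√(L² − h²) (θ in radians; h = -1.076283) = -2.874704

x = 219.5603, dx/dθ = -2.8747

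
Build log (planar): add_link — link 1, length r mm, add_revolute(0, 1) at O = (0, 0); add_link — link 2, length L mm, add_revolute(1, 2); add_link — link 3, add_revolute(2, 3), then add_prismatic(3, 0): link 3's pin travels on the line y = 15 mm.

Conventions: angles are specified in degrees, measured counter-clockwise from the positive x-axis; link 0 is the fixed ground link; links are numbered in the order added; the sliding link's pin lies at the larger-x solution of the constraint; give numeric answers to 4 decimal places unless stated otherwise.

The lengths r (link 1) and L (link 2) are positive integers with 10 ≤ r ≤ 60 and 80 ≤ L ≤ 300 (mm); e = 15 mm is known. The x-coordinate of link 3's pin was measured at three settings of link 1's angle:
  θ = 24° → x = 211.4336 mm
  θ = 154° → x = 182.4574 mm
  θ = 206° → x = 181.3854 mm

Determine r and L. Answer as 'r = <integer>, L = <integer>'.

constraint per measurement: (x − r cos θ)² + (r sin θ − e)² = L²
subtracting the θ₁ and θ₂ equations cancels the r² and L² terms:
r = (x₁² − x₂²) / (2[(x₁cos θ₁ + e sin θ₁) − (x₂cos θ₂ + e sin θ₂)]) = 16.0000 → r = 16
L² = (x₁ − r cos θ₁)² + (r sin θ₁ − e)² = 38808.9991 → L = 197.0000 → L = 197
check at θ₃=206°: x = 181.3854 (printed 181.3854) ✓

r = 16, L = 197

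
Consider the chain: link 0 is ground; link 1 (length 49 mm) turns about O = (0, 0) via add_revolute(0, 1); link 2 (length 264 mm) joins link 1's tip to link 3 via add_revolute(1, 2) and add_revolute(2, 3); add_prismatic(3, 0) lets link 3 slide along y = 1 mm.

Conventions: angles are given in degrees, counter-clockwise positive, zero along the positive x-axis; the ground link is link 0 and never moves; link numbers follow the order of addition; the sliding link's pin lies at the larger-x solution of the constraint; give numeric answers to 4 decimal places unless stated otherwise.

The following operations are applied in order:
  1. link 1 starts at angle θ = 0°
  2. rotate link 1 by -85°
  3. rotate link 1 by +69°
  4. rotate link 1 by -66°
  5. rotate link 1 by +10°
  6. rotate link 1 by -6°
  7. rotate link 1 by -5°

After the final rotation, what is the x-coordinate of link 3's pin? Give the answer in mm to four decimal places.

geometry: r = 49 mm, L = 264 mm, e = 1 mm; θ starts at 0°
rotate link 1 by -85°: θ ← 0° -85° = -85°
rotate link 1 by +69°: θ ← -85° +69° = -16°
rotate link 1 by -66°: θ ← -16° -66° = -82°
rotate link 1 by +10°: θ ← -82° +10° = -72°
rotate link 1 by -6°: θ ← -72° -6° = -78°
rotate link 1 by -5°: θ ← -78° -5° = -83°
crank pin P = (r cos θ, r sin θ) = (5.971598, -48.634761)
h = r sin θ − e = -48.634761 − 1 = -49.634761
x = r cos θ + √(L² − h²) = 5.971598 + 259.292095 = 265.263693

265.2637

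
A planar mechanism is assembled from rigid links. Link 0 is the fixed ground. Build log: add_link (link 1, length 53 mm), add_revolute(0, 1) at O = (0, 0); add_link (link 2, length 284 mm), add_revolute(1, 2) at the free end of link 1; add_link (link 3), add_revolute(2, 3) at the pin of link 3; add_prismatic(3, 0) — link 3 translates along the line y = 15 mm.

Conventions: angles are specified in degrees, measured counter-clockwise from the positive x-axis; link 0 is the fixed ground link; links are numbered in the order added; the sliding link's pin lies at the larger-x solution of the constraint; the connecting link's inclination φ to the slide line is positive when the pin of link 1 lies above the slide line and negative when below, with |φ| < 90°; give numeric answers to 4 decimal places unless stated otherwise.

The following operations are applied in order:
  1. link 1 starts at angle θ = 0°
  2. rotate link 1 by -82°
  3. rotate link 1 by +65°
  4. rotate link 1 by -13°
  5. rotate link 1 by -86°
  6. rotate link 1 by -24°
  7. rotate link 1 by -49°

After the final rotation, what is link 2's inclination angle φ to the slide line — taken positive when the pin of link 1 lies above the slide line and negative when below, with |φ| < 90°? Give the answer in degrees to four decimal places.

geometry: r = 53 mm, L = 284 mm, e = 15 mm; θ starts at 0°
rotate link 1 by -82°: θ ← 0° -82° = -82°
rotate link 1 by +65°: θ ← -82° +65° = -17°
rotate link 1 by -13°: θ ← -17° -13° = -30°
rotate link 1 by -86°: θ ← -30° -86° = -116°
rotate link 1 by -24°: θ ← -116° -24° = -140°
rotate link 1 by -49°: θ ← -140° -49° = -189°
h = r sin θ − e = 8.291027 − 15 = -6.708973
sin φ = h / L = -6.708973 / 284 = -0.02362315
φ = arcsin(-0.02362315) = -1.353632°

-1.3536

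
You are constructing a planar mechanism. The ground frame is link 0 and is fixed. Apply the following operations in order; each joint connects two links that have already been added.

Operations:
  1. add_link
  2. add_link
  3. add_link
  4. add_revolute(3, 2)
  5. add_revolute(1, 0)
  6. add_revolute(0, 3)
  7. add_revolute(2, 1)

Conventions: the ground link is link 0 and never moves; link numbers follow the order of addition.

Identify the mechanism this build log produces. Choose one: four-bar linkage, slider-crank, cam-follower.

links: 4 (incl. ground); joints: 4 revolute, 0 prismatic, 0 higher (cam) pair, forming one closed loop
4 links in a single 4R loop → four-bar linkage

four-bar linkage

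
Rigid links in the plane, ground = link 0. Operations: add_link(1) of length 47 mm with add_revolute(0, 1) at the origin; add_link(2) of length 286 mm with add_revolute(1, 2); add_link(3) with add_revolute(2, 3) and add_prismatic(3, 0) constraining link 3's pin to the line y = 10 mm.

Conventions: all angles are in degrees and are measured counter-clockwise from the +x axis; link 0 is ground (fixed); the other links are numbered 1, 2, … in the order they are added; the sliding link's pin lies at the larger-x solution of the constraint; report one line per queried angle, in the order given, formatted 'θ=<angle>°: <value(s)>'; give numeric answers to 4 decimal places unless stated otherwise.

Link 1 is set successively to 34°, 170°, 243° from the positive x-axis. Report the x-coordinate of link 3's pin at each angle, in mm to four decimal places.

geometry: r = 47 mm, L = 286 mm, e = 10 mm
θ=34°: crank pin P = (r cos θ, r sin θ) = (38.964766, 26.282066)
θ=34°: h = r sin θ − e = 26.282066 − 10 = 16.282066
θ=34°: x = r cos θ + √(L² − h²) = 38.964766 + 285.536152 = 324.500918
θ=170°: crank pin P = (r cos θ, r sin θ) = (-46.285964, 8.161464)
θ=170°: h = r sin θ − e = 8.161464 − 10 = -1.838536
θ=170°: x = r cos θ + √(L² − h²) = -46.285964 + 285.994090 = 239.708126
θ=243°: crank pin P = (r cos θ, r sin θ) = (-21.337553, -41.877307)
θ=243°: h = r sin θ − e = -41.877307 − 10 = -51.877307
θ=243°: x = r cos θ + √(L² − h²) = -21.337553 + 281.255658 = 259.918104

θ=34°: 324.5009
θ=170°: 239.7081
θ=243°: 259.9181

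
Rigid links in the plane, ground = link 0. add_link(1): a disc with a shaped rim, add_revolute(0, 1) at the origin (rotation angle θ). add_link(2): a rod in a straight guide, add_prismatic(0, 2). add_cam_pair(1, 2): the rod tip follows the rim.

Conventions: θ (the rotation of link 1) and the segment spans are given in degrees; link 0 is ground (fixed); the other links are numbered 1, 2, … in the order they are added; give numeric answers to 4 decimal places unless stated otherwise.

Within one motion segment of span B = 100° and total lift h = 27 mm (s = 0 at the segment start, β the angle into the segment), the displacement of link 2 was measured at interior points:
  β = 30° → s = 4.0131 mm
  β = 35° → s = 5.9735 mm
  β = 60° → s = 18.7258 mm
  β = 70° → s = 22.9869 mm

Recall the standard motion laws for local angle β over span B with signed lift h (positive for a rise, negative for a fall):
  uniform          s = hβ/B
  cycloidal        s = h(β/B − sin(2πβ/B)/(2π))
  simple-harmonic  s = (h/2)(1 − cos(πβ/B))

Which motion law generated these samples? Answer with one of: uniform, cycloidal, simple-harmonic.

candidates at β/B = r: uniform s = h·r (linear in β); cycloidal s = h·(r − sin(2πr)/(2π)); simple-harmonic s = (h/2)(1 − cos(πr))
β=30°: printed 4.0131 | uniform 8.1000, cycloidal 4.0131, simple-harmonic 5.5649
β=35°: printed 5.9735 | uniform 9.4500, cycloidal 5.9735, simple-harmonic 7.3711
β=60°: printed 18.7258 | uniform 16.2000, cycloidal 18.7258, simple-harmonic 17.6717
β=70°: printed 22.9869 | uniform 18.9000, cycloidal 22.9869, simple-harmonic 21.4351
only one law matches every sample → cycloidal

cycloidal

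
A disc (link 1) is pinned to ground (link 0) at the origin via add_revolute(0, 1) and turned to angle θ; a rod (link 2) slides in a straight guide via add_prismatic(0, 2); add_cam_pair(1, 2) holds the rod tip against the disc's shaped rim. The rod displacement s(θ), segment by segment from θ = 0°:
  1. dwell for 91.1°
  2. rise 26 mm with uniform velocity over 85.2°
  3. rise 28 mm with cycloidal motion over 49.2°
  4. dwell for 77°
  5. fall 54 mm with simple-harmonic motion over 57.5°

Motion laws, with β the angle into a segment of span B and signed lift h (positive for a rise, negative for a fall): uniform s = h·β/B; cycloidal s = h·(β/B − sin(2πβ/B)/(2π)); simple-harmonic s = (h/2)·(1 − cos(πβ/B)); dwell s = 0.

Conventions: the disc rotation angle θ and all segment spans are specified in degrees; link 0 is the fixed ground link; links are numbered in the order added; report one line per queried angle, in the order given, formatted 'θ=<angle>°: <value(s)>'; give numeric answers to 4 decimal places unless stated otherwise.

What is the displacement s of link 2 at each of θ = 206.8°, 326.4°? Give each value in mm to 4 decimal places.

segment 1 (0° to 91.1°, dwell): s unchanged at 0.0000
segment 2 (91.1° to 176.3°, uniform, h = 26) is passed completely: s = 0.0000 + (26) = 26.0000
θ = 206.8° falls in segment 3 (176.3° to 225.5°, cycloidal, h = 28): β = 206.8 − 176.3 = 30.5°, B = 49.2°; Δs = 28·(0.6199 − sin(2π·0.6199)/(2π)) = 20.4066; s = 26.0000 + 20.4066 = 46.4066
segment 3 (176.3° to 225.5°, cycloidal, h = 28) is passed completely: s = 26.0000 + (28) = 54.0000
segment 4 (225.5° to 302.5°, dwell): s unchanged at 54.0000
θ = 326.4° falls in segment 5 (302.5° to 360°, simple-harmonic, h = -54): β = 326.4 − 302.5 = 23.9°, B = 57.5°; Δs = -54/2·(1 − cos(π·0.4157)) = -19.9288; s = 54.0000 − 19.9288 = 34.0712

θ=206.8°: 46.4066
θ=326.4°: 34.0712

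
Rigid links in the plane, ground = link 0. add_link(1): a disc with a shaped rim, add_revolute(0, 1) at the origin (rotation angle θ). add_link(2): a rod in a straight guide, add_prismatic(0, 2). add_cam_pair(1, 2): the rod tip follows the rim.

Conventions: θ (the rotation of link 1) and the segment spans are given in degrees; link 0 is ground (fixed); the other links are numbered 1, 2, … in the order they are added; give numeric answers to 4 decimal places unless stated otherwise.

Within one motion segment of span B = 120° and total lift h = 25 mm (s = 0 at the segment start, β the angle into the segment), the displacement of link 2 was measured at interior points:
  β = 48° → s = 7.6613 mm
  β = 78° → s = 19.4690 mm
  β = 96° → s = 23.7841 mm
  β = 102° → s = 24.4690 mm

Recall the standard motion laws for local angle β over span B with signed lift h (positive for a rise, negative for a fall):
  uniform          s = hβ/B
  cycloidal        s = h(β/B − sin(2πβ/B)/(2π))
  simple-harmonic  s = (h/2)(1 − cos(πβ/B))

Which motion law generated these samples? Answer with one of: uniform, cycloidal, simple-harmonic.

candidates at β/B = r: uniform s = h·r (linear in β); cycloidal s = h·(r − sin(2πr)/(2π)); simple-harmonic s = (h/2)(1 − cos(πr))
β=48°: printed 7.6613 | uniform 10.0000, cycloidal 7.6613, simple-harmonic 8.6373
β=78°: printed 19.4690 | uniform 16.2500, cycloidal 19.4690, simple-harmonic 18.1749
β=96°: printed 23.7841 | uniform 20.0000, cycloidal 23.7841, simple-harmonic 22.6127
β=102°: printed 24.4690 | uniform 21.2500, cycloidal 24.4690, simple-harmonic 23.6376
only one law matches every sample → cycloidal

cycloidal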